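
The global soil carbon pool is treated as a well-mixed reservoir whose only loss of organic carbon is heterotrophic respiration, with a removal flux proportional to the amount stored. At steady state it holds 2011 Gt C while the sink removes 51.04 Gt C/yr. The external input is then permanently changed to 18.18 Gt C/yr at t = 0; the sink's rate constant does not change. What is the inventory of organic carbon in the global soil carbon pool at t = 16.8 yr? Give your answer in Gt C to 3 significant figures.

1560 Gt C

τ = M₀/F₀ = 2011/51.04 = 39.40 yr; rate constant k = 1/τ.
New steady state M_∞ = F₁/k = F₁·τ = 18.18 × 39.40 = 716.30 Gt C.
M(t) = M_∞ + (M₀ − M_∞)·e^(−t/τ); t/τ = 16.8/39.40 = 0.4264, so e^(−t/τ) = 0.6529.
M(t) = 716.30 + 1295 × 0.6529 = 1561.6 Gt C.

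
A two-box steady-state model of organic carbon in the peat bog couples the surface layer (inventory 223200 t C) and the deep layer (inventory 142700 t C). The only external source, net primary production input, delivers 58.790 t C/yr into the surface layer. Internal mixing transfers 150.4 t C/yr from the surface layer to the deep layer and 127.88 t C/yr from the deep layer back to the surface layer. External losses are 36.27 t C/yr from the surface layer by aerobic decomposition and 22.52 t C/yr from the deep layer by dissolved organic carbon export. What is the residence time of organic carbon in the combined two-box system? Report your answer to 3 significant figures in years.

6220 yr

For the system as a whole, the A↔B exchange is internal and contributes nothing to the throughput; only the external sinks remove mass.
M_total = 223200 + 142700 = 365900 t C.
ΣF_external_out = 36.27 + 22.52 = 58.790 t C/yr.
τ = M_total / ΣF_ext = 365900 / 58.790 = 6224 yr.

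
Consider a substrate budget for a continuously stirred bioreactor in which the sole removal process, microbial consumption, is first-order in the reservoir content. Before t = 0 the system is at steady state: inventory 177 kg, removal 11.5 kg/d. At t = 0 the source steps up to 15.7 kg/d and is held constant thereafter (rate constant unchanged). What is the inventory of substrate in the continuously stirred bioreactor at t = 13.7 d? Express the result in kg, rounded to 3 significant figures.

215 kg

The sink rate constant is k = F₀/M₀ = 11.5/177 = 0.06497 d⁻¹.
Solving dM/dt = F₁ − kM with M(0) = M₀ gives M(t) = F₁/k + (M₀ − F₁/k)·e^(−kt).
F₁/k = 15.7/0.06497 = 241.64 kg; kt = 0.06497 × 13.7 = 0.8901, e^(−kt) = 0.4106.
M(13.7) = 241.64 + (177 − 241.64) × 0.4106 = 241.64 − 26.54 = 215.10 kg.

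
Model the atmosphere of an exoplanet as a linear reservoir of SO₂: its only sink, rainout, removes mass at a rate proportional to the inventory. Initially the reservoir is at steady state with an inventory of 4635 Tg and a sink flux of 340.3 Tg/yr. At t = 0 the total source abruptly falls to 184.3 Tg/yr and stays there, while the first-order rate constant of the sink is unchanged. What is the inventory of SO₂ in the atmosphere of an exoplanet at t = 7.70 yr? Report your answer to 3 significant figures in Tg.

The sink rate constant is k = F₀/M₀ = 340.3/4635 = 0.07342 yr⁻¹.
Solving dM/dt = F₁ − kM with M(0) = M₀ gives M(t) = F₁/k + (M₀ − F₁/k)·e^(−kt).
F₁/k = 184.3/0.07342 = 2510.2 Tg; kt = 0.07342 × 7.70 = 0.5653, e^(−kt) = 0.5682.
M(7.70) = 2510.2 + (4635 − 2510.2) × 0.5682 = 2510.2 + 1207 = 3717.5 Tg.

3720 Tg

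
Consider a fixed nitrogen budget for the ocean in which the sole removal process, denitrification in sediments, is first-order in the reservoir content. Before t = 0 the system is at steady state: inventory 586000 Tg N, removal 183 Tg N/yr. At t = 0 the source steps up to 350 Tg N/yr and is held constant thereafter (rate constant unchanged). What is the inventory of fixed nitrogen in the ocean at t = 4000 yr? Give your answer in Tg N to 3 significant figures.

967000 Tg N

τ = M₀/F₀ = 586000/183 = 3202 yr; rate constant k = 1/τ.
New steady state M_∞ = F₁/k = F₁·τ = 350 × 3202 = 1.1208×10^6 Tg N.
M(t) = M_∞ + (M₀ − M_∞)·e^(−t/τ); t/τ = 4000/3202 = 1.249, so e^(−t/τ) = 0.2867.
M(t) = 1.1208×10^6 − 534800 × 0.2867 = 967420 Tg N.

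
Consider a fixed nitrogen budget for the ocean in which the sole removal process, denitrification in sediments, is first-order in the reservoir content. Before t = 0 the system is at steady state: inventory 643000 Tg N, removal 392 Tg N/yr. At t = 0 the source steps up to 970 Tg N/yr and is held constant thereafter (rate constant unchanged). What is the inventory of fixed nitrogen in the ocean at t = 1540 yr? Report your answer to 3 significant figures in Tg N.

1.22×10^6 Tg N

The sink rate constant is k = F₀/M₀ = 392/643000 = 0.0006096 yr⁻¹.
Solving dM/dt = F₁ − kM with M(0) = M₀ gives M(t) = F₁/k + (M₀ − F₁/k)·e^(−kt).
F₁/k = 970/0.0006096 = 1.5911×10^6 Tg N; kt = 0.0006096 × 1540 = 0.9388, e^(−kt) = 0.3911.
M(1540) = 1.5911×10^6 + (643000 − 1.5911×10^6) × 0.3911 = 1.5911×10^6 − 370800 = 1.2203×10^6 Tg N.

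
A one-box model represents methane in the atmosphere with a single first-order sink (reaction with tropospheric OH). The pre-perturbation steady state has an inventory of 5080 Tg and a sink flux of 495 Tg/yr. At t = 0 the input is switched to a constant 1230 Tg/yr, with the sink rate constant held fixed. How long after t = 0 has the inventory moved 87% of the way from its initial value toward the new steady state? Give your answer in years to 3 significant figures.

τ = M₀/F₀ = 5080/495 = 10.26 yr.
The remaining gap fraction is e^(−t/τ); 87% covered ⇒ e^(−t/τ) = 0.130.
t = −τ ln(0.130) = 10.26 × 2.040 = 20.94 yr.

20.9 yr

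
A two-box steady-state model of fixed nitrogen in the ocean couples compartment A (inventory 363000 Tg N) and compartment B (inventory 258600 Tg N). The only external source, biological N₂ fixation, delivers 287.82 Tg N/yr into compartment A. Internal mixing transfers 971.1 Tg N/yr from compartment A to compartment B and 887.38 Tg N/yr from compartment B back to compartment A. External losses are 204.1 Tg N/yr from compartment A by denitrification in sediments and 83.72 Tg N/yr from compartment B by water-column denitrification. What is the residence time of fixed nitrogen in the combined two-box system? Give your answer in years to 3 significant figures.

Residence time in the combined system uses the total inventory and the total *external* removal — internal exchanges between the two boxes cancel.
M_total = 363000 + 258600 = 621600 Tg N.
ΣF_external_out = 204.1 + 83.72 = 287.82 Tg N/yr.
τ = M_total / ΣF_ext = 621600 / 287.82 = 2160 yr.

2160 yr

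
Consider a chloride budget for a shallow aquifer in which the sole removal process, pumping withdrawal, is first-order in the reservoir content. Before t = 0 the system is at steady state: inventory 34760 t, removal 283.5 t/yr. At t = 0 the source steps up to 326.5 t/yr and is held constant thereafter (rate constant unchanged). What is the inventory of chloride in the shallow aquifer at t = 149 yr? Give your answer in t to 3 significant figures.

τ = M₀/F₀ = 34760/283.5 = 122.6 yr; rate constant k = 1/τ.
New steady state M_∞ = F₁/k = F₁·τ = 326.5 × 122.6 = 40032 t.
M(t) = M_∞ + (M₀ − M_∞)·e^(−t/τ); t/τ = 149/122.6 = 1.215, so e^(−t/τ) = 0.2966.
M(t) = 40032 − 5272 × 0.2966 = 38468 t.

38500 t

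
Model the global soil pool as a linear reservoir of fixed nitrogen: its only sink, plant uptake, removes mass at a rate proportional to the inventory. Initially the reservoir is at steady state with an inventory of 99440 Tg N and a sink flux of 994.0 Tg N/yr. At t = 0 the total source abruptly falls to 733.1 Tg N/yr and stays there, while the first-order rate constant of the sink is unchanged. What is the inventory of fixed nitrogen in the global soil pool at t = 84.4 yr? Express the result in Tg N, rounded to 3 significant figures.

84600 Tg N

The sink rate constant is k = F₀/M₀ = 994.0/99440 = 0.009996 yr⁻¹.
Solving dM/dt = F₁ − kM with M(0) = M₀ gives M(t) = F₁/k + (M₀ − F₁/k)·e^(−kt).
F₁/k = 733.1/0.009996 = 73340 Tg N; kt = 0.009996 × 84.4 = 0.8437, e^(−kt) = 0.4301.
M(84.4) = 73340 + (99440 − 73340) × 0.4301 = 73340 + 11230 = 84566 Tg N.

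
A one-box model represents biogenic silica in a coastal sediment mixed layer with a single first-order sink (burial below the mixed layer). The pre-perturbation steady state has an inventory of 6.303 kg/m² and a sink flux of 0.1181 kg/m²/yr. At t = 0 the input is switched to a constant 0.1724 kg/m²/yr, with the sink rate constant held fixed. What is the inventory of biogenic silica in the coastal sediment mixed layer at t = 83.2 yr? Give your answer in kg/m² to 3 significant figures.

8.59 kg/m²

τ = M₀/F₀ = 6.303/0.1181 = 53.37 yr; rate constant k = 1/τ.
New steady state M_∞ = F₁/k = F₁·τ = 0.1724 × 53.37 = 9.2010 kg/m².
M(t) = M_∞ + (M₀ − M_∞)·e^(−t/τ); t/τ = 83.2/53.37 = 1.559, so e^(−t/τ) = 0.2104.
M(t) = 9.2010 − 2.898 × 0.2104 = 8.5914 kg/m².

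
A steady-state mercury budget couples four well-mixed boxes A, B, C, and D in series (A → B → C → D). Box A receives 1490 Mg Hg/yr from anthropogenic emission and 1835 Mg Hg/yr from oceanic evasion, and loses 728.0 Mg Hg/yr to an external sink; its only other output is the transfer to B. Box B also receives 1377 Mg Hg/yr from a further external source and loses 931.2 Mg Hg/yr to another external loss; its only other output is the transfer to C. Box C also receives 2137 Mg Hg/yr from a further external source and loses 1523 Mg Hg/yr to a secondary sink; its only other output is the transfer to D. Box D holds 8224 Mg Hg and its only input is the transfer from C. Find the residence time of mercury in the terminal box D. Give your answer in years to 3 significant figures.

Box A: F(A→B) = (1490 + 1835) − 728.0 = 2597.0 Mg Hg/yr.
Box B: F(B→C) = (2597.0 + 1377) − 931.2 = 3042.8 Mg Hg/yr.
Box C: F(C→D) = (3042.8 + 2137) − 1523 = 3656.8 Mg Hg/yr.
Box D throughput = its input = 3656.8 Mg Hg/yr; τ = 8224 / 3656.8 = 2.249 yr.

2.25 yr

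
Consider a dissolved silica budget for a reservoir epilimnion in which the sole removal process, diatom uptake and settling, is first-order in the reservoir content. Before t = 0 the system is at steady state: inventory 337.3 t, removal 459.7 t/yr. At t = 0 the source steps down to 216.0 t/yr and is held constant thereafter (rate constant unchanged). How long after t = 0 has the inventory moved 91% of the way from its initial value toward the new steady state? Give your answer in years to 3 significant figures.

1.77 yr

τ = M₀/F₀ = 337.3/459.7 = 0.7337 yr.
The remaining gap fraction is e^(−t/τ); 91% covered ⇒ e^(−t/τ) = 0.0900.
t = −τ ln(0.0900) = 0.7337 × 2.408 = 1.767 yr.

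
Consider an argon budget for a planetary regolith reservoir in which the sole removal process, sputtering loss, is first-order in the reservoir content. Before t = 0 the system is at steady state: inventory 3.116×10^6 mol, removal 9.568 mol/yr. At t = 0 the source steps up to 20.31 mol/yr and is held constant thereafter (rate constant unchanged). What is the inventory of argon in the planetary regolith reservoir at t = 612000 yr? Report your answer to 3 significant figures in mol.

6.08×10^6 mol

The sink rate constant is k = F₀/M₀ = 9.568/3.116×10^6 = 3.071×10^-6 yr⁻¹.
Solving dM/dt = F₁ − kM with M(0) = M₀ gives M(t) = F₁/k + (M₀ − F₁/k)·e^(−kt).
F₁/k = 20.31/3.071×10^-6 = 6.6143×10^6 mol; kt = 3.071×10^-6 × 612000 = 1.879, e^(−kt) = 0.1527.
M(612000) = 6.6143×10^6 + (3.116×10^6 − 6.6143×10^6) × 0.1527 = 6.6143×10^6 − 534200 = 6.0801×10^6 mol.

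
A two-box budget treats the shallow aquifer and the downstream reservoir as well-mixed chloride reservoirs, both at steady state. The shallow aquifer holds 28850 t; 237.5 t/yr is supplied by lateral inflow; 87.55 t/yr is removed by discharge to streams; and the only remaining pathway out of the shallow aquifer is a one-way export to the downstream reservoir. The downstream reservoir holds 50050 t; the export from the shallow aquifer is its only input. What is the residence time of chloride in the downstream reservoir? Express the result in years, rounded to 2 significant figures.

330 yr

Balance the shallow aquifer: ΣF_in = 237.50 t/yr.
Export to the downstream reservoir = ΣF_in − (87.55) = 149.95 t/yr.
At steady state the output of the downstream reservoir equals its input, 149.95 t/yr.
τ = M / F = 50050 / 149.95 = 333.8 yr.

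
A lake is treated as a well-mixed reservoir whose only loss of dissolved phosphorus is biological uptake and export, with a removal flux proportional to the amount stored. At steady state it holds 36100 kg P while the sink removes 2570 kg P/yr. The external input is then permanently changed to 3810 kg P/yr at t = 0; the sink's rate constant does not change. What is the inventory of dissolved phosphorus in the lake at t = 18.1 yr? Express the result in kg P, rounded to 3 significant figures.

48700 kg P

The sink rate constant is k = F₀/M₀ = 2570/36100 = 0.07119 yr⁻¹.
Solving dM/dt = F₁ − kM with M(0) = M₀ gives M(t) = F₁/k + (M₀ − F₁/k)·e^(−kt).
F₁/k = 3810/0.07119 = 53518 kg P; kt = 0.07119 × 18.1 = 1.289, e^(−kt) = 0.2757.
M(18.1) = 53518 + (36100 − 53518) × 0.2757 = 53518 − 4802 = 48716 kg P.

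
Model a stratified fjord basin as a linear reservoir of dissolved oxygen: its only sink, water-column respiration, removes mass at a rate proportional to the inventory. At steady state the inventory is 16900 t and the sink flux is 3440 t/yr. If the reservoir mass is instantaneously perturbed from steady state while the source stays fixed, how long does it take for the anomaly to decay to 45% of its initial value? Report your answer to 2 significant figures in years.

3.9 yr

For a linear reservoir the anomaly decays as exp(−t/τ) with τ = M/F = 16900/3440 = 4.913 yr.
exp(−t/τ) = 0.45 ⇒ t = −τ ln(0.45) = 4.913 × 0.7985 = 3.923 yr.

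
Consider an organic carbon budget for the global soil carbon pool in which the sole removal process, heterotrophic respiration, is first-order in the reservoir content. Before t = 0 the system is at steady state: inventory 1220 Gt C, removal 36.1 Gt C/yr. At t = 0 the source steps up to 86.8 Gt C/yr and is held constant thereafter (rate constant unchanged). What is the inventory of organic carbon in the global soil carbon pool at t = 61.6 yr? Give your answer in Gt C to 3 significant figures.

The sink rate constant is k = F₀/M₀ = 36.1/1220 = 0.02959 yr⁻¹.
Solving dM/dt = F₁ − kM with M(0) = M₀ gives M(t) = F₁/k + (M₀ − F₁/k)·e^(−kt).
F₁/k = 86.8/0.02959 = 2933.4 Gt C; kt = 0.02959 × 61.6 = 1.823, e^(−kt) = 0.1616.
M(61.6) = 2933.4 + (1220 − 2933.4) × 0.1616 = 2933.4 − 276.9 = 2656.6 Gt C.

2660 Gt C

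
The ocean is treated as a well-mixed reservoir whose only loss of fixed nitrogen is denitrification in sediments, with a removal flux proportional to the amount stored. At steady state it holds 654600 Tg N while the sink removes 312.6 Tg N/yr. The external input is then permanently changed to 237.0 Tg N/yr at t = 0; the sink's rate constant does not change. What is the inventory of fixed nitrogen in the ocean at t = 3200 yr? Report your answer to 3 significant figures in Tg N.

Residence time τ = M₀/F₀ = 2094 yr. The eventual steady state is M_∞ = M₀·(F₁/F₀) = 654600 × 237.0/312.6 = 496290 Tg N.
The anomaly ΔM(t) = M(t) − M_∞ decays as ΔM₀·e^(−t/τ) with ΔM₀ = 654600 − 496290 = 158300 Tg N.
At t = 3200 yr, e^(−t/τ) = e^(−1.528) = 0.2169, so ΔM = 34340 Tg N and M = 496290 + 34340 = 530630 Tg N.

531000 Tg N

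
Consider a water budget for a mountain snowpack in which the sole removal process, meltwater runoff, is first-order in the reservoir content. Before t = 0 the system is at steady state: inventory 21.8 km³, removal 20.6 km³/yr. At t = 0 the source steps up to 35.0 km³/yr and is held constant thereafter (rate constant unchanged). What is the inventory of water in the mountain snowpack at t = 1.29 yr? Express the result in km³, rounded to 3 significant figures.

32.5 km³

τ = M₀/F₀ = 21.8/20.6 = 1.058 yr; rate constant k = 1/τ.
New steady state M_∞ = F₁/k = F₁·τ = 35.0 × 1.058 = 37.039 km³.
M(t) = M_∞ + (M₀ − M_∞)·e^(−t/τ); t/τ = 1.29/1.058 = 1.219, so e^(−t/τ) = 0.2955.
M(t) = 37.039 − 15.24 × 0.2955 = 32.535 km³.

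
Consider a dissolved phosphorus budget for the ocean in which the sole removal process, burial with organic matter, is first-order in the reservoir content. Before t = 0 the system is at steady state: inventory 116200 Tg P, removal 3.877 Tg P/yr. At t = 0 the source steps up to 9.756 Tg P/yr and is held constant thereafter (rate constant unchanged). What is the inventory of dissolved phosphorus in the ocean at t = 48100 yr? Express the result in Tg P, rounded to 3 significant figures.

257000 Tg P

τ = M₀/F₀ = 116200/3.877 = 29970 yr; rate constant k = 1/τ.
New steady state M_∞ = F₁/k = F₁·τ = 9.756 × 29970 = 292400 Tg P.
M(t) = M_∞ + (M₀ − M_∞)·e^(−t/τ); t/τ = 48100/29970 = 1.605, so e^(−t/τ) = 0.2009.
M(t) = 292400 − 176200 × 0.2009 = 257000 Tg P.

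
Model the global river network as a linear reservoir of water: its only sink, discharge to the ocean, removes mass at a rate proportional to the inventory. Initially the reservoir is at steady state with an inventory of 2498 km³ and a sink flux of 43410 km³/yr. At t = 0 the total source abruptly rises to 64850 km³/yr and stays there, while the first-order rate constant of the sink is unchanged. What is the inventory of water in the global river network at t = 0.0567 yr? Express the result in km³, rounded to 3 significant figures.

The sink rate constant is k = F₀/M₀ = 43410/2498 = 17.38 yr⁻¹.
Solving dM/dt = F₁ − kM with M(0) = M₀ gives M(t) = F₁/k + (M₀ − F₁/k)·e^(−kt).
F₁/k = 64850/17.38 = 3731.8 km³; kt = 17.38 × 0.0567 = 0.9853, e^(−kt) = 0.3733.
M(0.0567) = 3731.8 + (2498 − 3731.8) × 0.3733 = 3731.8 − 460.6 = 3271.2 km³.

3270 km³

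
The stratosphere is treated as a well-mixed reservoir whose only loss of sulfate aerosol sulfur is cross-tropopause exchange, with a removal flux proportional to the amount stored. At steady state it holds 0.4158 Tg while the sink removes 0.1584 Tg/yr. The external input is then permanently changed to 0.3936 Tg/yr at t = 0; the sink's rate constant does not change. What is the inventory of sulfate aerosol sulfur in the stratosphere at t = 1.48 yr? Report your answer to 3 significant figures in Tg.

The sink rate constant is k = F₀/M₀ = 0.1584/0.4158 = 0.3810 yr⁻¹.
Solving dM/dt = F₁ − kM with M(0) = M₀ gives M(t) = F₁/k + (M₀ − F₁/k)·e^(−kt).
F₁/k = 0.3936/0.3810 = 1.0332 Tg; kt = 0.3810 × 1.48 = 0.5638, e^(−kt) = 0.5690.
M(1.48) = 1.0332 + (0.4158 − 1.0332) × 0.5690 = 1.0332 − 0.3513 = 0.68188 Tg.

0.682 Tg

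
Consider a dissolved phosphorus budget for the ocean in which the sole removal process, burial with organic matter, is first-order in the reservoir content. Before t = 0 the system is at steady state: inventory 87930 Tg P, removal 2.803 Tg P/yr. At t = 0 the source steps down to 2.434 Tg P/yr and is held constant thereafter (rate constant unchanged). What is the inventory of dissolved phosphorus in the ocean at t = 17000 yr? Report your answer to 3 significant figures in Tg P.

83100 Tg P

The sink rate constant is k = F₀/M₀ = 2.803/87930 = 3.188×10^-5 yr⁻¹.
Solving dM/dt = F₁ − kM with M(0) = M₀ gives M(t) = F₁/k + (M₀ − F₁/k)·e^(−kt).
F₁/k = 2.434/3.188×10^-5 = 76354 Tg P; kt = 3.188×10^-5 × 17000 = 0.5419, e^(−kt) = 0.5816.
M(17000) = 76354 + (87930 − 76354) × 0.5816 = 76354 + 6733 = 83087 Tg P.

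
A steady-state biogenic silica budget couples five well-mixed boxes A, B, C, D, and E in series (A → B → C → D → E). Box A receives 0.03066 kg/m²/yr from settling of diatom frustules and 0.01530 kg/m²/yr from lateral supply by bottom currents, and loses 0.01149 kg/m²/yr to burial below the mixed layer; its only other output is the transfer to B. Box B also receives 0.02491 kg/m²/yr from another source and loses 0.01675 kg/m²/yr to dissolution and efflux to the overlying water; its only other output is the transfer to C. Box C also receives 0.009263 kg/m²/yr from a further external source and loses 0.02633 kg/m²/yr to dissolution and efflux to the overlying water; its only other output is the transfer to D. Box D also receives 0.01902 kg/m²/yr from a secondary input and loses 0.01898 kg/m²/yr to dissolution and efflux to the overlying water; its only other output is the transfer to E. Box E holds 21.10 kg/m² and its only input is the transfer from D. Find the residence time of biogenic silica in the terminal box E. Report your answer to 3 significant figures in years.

Box A: F(A→B) = (0.03066 + 0.01530) − 0.01149 = 0.034470 kg/m²/yr.
Box B: F(B→C) = (0.034470 + 0.02491) − 0.01675 = 0.042630 kg/m²/yr.
Box C: F(C→D) = (0.042630 + 0.009263) − 0.02633 = 0.025563 kg/m²/yr.
Box D: F(D→E) = (0.025563 + 0.01902) − 0.01898 = 0.025603 kg/m²/yr.
Box E throughput = its input = 0.025603 kg/m²/yr; τ = 21.10 / 0.025603 = 824.1 yr.

824 yr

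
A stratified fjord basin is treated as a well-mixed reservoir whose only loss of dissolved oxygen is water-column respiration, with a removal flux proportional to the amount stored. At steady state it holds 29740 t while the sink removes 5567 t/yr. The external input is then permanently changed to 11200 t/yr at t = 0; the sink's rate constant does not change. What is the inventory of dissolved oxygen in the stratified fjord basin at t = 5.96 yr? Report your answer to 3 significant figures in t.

50000 t

τ = M₀/F₀ = 29740/5567 = 5.342 yr; rate constant k = 1/τ.
New steady state M_∞ = F₁/k = F₁·τ = 11200 × 5.342 = 59833 t.
M(t) = M_∞ + (M₀ − M_∞)·e^(−t/τ); t/τ = 5.96/5.342 = 1.116, so e^(−t/τ) = 0.3277.
M(t) = 59833 − 30090 × 0.3277 = 49971 t.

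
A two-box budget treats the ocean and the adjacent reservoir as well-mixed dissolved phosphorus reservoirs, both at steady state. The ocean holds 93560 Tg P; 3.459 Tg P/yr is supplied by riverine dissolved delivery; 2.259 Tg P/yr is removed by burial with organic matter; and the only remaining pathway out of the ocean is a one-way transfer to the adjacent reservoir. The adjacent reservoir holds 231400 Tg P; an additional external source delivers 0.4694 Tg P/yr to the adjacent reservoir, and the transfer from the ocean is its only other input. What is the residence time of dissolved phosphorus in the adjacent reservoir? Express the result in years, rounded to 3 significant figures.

139000 yr

Balance the ocean: ΣF_in = 3.4590 Tg P/yr.
Transfer to the adjacent reservoir = ΣF_in − (2.259) = 1.2000 Tg P/yr.
Total input to the adjacent reservoir = 1.2000 + 0.4694 = 1.6694 Tg P/yr; at steady state this equals its total output.
τ = M / F = 231400 / 1.6694 = 138600 yr.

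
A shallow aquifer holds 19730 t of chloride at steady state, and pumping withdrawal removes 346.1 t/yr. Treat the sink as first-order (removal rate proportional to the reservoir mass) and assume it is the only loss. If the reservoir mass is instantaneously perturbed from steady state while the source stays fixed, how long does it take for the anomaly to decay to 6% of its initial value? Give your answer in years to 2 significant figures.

For a linear reservoir the anomaly decays as exp(−t/τ) with τ = M/F = 19730/346.1 = 57.01 yr.
exp(−t/τ) = 0.06 ⇒ t = −τ ln(0.06) = 57.01 × 2.813 = 160.4 yr.

160 yr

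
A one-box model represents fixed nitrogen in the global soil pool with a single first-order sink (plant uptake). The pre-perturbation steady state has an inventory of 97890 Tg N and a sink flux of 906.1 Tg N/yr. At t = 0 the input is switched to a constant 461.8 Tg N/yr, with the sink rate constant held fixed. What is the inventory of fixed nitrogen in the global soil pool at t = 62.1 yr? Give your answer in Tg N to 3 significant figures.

The sink rate constant is k = F₀/M₀ = 906.1/97890 = 0.009256 yr⁻¹.
Solving dM/dt = F₁ − kM with M(0) = M₀ gives M(t) = F₁/k + (M₀ − F₁/k)·e^(−kt).
F₁/k = 461.8/0.009256 = 49890 Tg N; kt = 0.009256 × 62.1 = 0.5748, e^(−kt) = 0.5628.
M(62.1) = 49890 + (97890 − 49890) × 0.5628 = 49890 + 27010 = 76905 Tg N.

76900 Tg N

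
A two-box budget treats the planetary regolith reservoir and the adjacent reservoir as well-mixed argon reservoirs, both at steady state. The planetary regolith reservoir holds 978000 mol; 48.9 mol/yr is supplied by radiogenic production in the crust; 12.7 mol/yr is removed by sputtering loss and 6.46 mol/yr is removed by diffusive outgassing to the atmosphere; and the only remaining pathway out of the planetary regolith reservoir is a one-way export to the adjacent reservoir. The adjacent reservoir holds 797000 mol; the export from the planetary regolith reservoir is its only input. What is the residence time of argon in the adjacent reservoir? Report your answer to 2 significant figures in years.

Balance the planetary regolith reservoir: ΣF_in = 48.900 mol/yr.
Export to the adjacent reservoir = ΣF_in − (12.7 + 6.46) = 29.740 mol/yr.
At steady state the output of the adjacent reservoir equals its input, 29.740 mol/yr.
τ = M / F = 797000 / 29.740 = 26800 yr.

27000 yr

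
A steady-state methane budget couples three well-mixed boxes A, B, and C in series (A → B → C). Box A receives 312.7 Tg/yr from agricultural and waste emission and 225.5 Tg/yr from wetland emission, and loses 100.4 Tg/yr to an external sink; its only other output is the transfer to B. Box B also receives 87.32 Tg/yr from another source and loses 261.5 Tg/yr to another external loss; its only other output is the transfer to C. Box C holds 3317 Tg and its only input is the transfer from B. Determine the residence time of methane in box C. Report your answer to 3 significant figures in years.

Box A: F(A→B) = (312.7 + 225.5) − 100.4 = 437.80 Tg/yr.
Box B: F(B→C) = (437.80 + 87.32) − 261.5 = 263.62 Tg/yr.
Box C throughput = its input = 263.62 Tg/yr; τ = 3317 / 263.62 = 12.58 yr.

12.6 yr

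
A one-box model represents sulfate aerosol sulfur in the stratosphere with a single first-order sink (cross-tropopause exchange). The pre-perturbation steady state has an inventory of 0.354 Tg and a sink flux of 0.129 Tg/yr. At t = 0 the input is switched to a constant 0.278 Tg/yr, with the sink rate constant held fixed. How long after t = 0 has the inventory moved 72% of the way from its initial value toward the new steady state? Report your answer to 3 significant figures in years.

3.49 yr

τ = M₀/F₀ = 0.354/0.129 = 2.744 yr.
The remaining gap fraction is e^(−t/τ); 72% covered ⇒ e^(−t/τ) = 0.280.
t = −τ ln(0.280) = 2.744 × 1.273 = 3.493 yr.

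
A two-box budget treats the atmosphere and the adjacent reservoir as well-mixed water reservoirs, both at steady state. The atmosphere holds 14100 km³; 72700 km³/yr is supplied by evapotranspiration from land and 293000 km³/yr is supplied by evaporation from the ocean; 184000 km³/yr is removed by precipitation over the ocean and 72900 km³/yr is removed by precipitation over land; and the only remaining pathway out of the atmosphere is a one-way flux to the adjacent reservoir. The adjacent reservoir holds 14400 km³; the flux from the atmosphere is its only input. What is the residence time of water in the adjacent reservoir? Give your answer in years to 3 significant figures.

Balance the atmosphere: ΣF_in = 72700 + 293000 = 365700 km³/yr.
Flux to the adjacent reservoir = ΣF_in − (184000 + 72900) = 108800 km³/yr.
At steady state the output of the adjacent reservoir equals its input, 108800 km³/yr.
τ = M / F = 14400 / 108800 = 0.1324 yr.

0.132 yr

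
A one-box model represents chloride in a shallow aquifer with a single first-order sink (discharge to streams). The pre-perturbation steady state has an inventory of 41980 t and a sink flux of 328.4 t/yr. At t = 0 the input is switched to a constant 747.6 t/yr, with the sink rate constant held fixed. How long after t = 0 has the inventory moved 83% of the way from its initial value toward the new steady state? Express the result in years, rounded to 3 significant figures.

227 yr

τ = M₀/F₀ = 41980/328.4 = 127.8 yr.
The remaining gap fraction is e^(−t/τ); 83% covered ⇒ e^(−t/τ) = 0.170.
t = −τ ln(0.170) = 127.8 × 1.772 = 226.5 yr.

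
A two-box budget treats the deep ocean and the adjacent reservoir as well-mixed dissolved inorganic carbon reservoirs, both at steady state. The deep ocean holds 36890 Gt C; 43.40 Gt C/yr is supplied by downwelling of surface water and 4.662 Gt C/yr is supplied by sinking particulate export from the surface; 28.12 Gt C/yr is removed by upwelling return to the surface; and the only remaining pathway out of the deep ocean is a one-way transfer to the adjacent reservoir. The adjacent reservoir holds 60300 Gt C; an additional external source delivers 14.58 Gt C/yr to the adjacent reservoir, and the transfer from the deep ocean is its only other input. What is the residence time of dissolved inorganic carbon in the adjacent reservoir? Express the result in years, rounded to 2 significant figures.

Balance the deep ocean: ΣF_in = 43.40 + 4.662 = 48.062 Gt C/yr.
Transfer to the adjacent reservoir = ΣF_in − (28.12) = 19.942 Gt C/yr.
Total input to the adjacent reservoir = 19.942 + 14.58 = 34.522 Gt C/yr; at steady state this equals its total output.
τ = M / F = 60300 / 34.522 = 1747 yr.

1700 yr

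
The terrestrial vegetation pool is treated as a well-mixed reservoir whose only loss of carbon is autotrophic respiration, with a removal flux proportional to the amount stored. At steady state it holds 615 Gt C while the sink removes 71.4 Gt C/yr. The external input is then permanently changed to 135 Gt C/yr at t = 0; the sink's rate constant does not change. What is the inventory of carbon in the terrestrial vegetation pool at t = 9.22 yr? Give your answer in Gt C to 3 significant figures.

975 Gt C

The sink rate constant is k = F₀/M₀ = 71.4/615 = 0.1161 yr⁻¹.
Solving dM/dt = F₁ − kM with M(0) = M₀ gives M(t) = F₁/k + (M₀ − F₁/k)·e^(−kt).
F₁/k = 135/0.1161 = 1162.8 Gt C; kt = 0.1161 × 9.22 = 1.070, e^(−kt) = 0.3429.
M(9.22) = 1162.8 + (615 − 1162.8) × 0.3429 = 1162.8 − 187.8 = 974.99 Gt C.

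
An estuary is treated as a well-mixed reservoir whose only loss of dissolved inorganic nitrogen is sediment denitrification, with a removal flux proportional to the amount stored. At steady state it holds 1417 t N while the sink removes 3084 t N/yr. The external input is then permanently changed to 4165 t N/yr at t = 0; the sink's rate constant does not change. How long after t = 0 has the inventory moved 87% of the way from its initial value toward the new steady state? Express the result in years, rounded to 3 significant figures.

0.937 yr

τ = M₀/F₀ = 1417/3084 = 0.4595 yr.
The remaining gap fraction is e^(−t/τ); 87% covered ⇒ e^(−t/τ) = 0.130.
t = −τ ln(0.130) = 0.4595 × 2.040 = 0.9374 yr.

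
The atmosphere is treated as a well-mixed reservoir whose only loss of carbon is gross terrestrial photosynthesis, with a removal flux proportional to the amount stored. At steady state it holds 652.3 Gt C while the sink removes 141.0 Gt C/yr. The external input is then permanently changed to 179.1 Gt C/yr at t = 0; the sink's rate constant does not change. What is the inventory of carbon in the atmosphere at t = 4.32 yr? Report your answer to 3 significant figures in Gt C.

τ = M₀/F₀ = 652.3/141.0 = 4.626 yr; rate constant k = 1/τ.
New steady state M_∞ = F₁/k = F₁·τ = 179.1 × 4.626 = 828.56 Gt C.
M(t) = M_∞ + (M₀ − M_∞)·e^(−t/τ); t/τ = 4.32/4.626 = 0.9338, so e^(−t/τ) = 0.3931.
M(t) = 828.56 − 176.3 × 0.3931 = 759.28 Gt C.

759 Gt C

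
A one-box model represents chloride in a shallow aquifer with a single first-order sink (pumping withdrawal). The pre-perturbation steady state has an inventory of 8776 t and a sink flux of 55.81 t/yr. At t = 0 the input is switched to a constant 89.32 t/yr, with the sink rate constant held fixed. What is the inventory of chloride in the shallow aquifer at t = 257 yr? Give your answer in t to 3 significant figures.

The sink rate constant is k = F₀/M₀ = 55.81/8776 = 0.006359 yr⁻¹.
Solving dM/dt = F₁ − kM with M(0) = M₀ gives M(t) = F₁/k + (M₀ − F₁/k)·e^(−kt).
F₁/k = 89.32/0.006359 = 14045 t; kt = 0.006359 × 257 = 1.634, e^(−kt) = 0.1951.
M(257) = 14045 + (8776 − 14045) × 0.1951 = 14045 − 1028 = 13017 t.

13000 t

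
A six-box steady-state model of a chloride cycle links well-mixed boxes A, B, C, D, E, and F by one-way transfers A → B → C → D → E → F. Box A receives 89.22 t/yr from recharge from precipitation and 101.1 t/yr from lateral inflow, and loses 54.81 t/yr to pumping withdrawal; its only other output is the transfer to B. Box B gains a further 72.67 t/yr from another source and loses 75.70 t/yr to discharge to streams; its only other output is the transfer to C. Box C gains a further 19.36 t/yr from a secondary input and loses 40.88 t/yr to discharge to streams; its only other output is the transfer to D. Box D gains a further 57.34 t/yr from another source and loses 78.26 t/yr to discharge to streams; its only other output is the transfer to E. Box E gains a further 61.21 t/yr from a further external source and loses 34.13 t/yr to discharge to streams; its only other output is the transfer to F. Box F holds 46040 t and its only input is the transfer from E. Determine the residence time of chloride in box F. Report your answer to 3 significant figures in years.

393 yr

Box A: F(A→B) = (89.22 + 101.1) − 54.81 = 135.51 t/yr.
Box B: F(B→C) = (135.51 + 72.67) − 75.70 = 132.48 t/yr.
Box C: F(C→D) = (132.48 + 19.36) − 40.88 = 110.96 t/yr.
Box D: F(D→E) = (110.96 + 57.34) − 78.26 = 90.040 t/yr.
Box E: F(E→F) = (90.040 + 61.21) − 34.13 = 117.12 t/yr.
Box F throughput = its input = 117.12 t/yr; τ = 46040 / 117.12 = 393.1 yr.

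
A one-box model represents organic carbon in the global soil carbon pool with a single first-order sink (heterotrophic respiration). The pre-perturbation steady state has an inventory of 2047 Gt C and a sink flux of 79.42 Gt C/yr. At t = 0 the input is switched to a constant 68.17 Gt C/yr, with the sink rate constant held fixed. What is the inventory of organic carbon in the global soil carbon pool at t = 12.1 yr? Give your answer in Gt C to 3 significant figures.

The sink rate constant is k = F₀/M₀ = 79.42/2047 = 0.03880 yr⁻¹.
Solving dM/dt = F₁ − kM with M(0) = M₀ gives M(t) = F₁/k + (M₀ − F₁/k)·e^(−kt).
F₁/k = 68.17/0.03880 = 1757.0 Gt C; kt = 0.03880 × 12.1 = 0.4695, e^(−kt) = 0.6253.
M(12.1) = 1757.0 + (2047 − 1757.0) × 0.6253 = 1757.0 + 181.3 = 1938.4 Gt C.

1940 Gt C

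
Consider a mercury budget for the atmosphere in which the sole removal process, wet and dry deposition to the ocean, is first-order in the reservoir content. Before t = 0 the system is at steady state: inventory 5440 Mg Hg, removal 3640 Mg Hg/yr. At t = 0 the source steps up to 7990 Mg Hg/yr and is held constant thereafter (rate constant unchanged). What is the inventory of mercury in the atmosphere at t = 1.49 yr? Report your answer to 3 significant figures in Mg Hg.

τ = M₀/F₀ = 5440/3640 = 1.495 yr; rate constant k = 1/τ.
New steady state M_∞ = F₁/k = F₁·τ = 7990 × 1.495 = 11941 Mg Hg.
M(t) = M_∞ + (M₀ − M_∞)·e^(−t/τ); t/τ = 1.49/1.495 = 0.9970, so e^(−t/τ) = 0.3690.
M(t) = 11941 − 6501 × 0.3690 = 9542.3 Mg Hg.

9540 Mg Hg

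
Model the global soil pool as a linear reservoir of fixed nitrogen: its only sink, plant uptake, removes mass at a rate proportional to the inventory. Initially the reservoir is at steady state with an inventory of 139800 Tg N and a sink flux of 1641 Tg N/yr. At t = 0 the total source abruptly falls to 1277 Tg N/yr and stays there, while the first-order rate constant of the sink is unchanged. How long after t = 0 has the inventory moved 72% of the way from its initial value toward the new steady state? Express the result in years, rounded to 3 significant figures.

108 yr

τ = M₀/F₀ = 139800/1641 = 85.19 yr.
The remaining gap fraction is e^(−t/τ); 72% covered ⇒ e^(−t/τ) = 0.280.
t = −τ ln(0.280) = 85.19 × 1.273 = 108.4 yr.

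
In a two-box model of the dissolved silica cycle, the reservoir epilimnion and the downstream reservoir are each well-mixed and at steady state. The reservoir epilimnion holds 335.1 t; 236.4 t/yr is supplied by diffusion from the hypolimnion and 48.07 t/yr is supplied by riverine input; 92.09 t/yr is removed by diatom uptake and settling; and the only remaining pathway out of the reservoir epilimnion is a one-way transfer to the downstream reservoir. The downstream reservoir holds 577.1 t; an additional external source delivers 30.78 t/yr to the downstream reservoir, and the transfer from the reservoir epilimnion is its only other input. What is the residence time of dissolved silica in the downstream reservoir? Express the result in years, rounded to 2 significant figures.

Balance the reservoir epilimnion: ΣF_in = 236.4 + 48.07 = 284.47 t/yr.
Transfer to the downstream reservoir = ΣF_in − (92.09) = 192.38 t/yr.
Total input to the downstream reservoir = 192.38 + 30.78 = 223.16 t/yr; at steady state this equals its total output.
τ = M / F = 577.1 / 223.16 = 2.586 yr.

2.6 yr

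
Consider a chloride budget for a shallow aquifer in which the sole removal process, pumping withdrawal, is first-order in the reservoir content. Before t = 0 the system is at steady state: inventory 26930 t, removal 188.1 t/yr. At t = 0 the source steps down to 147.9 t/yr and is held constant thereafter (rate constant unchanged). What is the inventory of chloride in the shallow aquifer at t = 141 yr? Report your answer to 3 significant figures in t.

23300 t

τ = M₀/F₀ = 26930/188.1 = 143.2 yr; rate constant k = 1/τ.
New steady state M_∞ = F₁/k = F₁·τ = 147.9 × 143.2 = 21175 t.
M(t) = M_∞ + (M₀ − M_∞)·e^(−t/τ); t/τ = 141/143.2 = 0.9849, so e^(−t/τ) = 0.3735.
M(t) = 21175 + 5755 × 0.3735 = 23324 t.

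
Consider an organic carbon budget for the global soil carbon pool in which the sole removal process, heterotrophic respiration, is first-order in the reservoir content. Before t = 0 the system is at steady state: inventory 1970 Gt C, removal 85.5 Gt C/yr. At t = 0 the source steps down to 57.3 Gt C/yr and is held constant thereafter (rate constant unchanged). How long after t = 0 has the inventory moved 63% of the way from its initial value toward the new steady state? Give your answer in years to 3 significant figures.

τ = M₀/F₀ = 1970/85.5 = 23.04 yr.
The remaining gap fraction is e^(−t/τ); 63% covered ⇒ e^(−t/τ) = 0.370.
t = −τ ln(0.370) = 23.04 × 0.9943 = 22.91 yr.

22.9 yr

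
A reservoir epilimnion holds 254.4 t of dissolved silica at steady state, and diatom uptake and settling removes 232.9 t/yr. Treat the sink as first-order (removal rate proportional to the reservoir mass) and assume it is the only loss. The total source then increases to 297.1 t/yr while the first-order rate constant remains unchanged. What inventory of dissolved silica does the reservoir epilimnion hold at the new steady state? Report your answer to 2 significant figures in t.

Rate constant k = F/M = 232.9 / 254.4 = 0.9155 yr⁻¹.
At the new steady state, source = k·M_new ⇒ M_new = 297.1 / 0.9155 = 324.5 t.
(Equivalently M_new = M × F_new/F_old = 254.4 × 297.1/232.9.)

320 t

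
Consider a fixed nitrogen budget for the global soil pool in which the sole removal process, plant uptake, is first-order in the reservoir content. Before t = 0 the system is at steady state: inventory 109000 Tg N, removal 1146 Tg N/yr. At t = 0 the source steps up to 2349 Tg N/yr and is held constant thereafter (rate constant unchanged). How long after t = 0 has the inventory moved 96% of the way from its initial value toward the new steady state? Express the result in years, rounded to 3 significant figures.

306 yr

τ = M₀/F₀ = 109000/1146 = 95.11 yr.
The remaining gap fraction is e^(−t/τ); 96% covered ⇒ e^(−t/τ) = 0.0400.
t = −τ ln(0.0400) = 95.11 × 3.219 = 306.2 yr.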